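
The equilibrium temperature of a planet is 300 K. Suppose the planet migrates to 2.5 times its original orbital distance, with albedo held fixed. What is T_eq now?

T_eq ∝ L^(1/4) · d^(−1/2).
T′ = 300 / 2.5^(1/2) = 190 K.

T_eq ≈ 190 K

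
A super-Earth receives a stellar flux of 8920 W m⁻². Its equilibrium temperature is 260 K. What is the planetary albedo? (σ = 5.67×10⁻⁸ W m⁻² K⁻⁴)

A ≈ 0.88

From T_eq⁴ = S(1−A)/(4σ): 1−A = 4σT_eq⁴/S.
1−A = 4 × 5.67×10⁻⁸ × (260)⁴ / 8920 = 0.116.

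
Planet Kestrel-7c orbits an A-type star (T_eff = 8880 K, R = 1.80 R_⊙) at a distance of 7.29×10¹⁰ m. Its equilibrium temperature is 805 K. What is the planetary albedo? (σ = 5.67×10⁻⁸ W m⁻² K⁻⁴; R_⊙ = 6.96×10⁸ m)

A ≈ 0.09

R_⋆ = 1.80 × 6.96×10⁸ = 1.25×10⁹ m.
L = 4πR_⋆²σT_⋆⁴ = 4π(1.25×10⁹)² × 5.67×10⁻⁸ × (8880)⁴ = 6.95×10²⁷ W.
S = L/(4πd²) = 1.04×10⁵ W m⁻².
From T_eq⁴ = S(1−A)/(4σ): 1−A = 4σT_eq⁴/S.
1−A = 4 × 5.67×10⁻⁸ × (805)⁴ / 1.04×10⁵ = 0.915.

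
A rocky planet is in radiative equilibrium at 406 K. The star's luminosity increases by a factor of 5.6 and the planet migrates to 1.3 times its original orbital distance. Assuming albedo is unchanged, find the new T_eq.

T_eq ∝ L^(1/4) · d^(−1/2).
T′ = 406 × 5.6^(1/4) / 1.3^(1/2) = 548 K.

T_eq ≈ 548 K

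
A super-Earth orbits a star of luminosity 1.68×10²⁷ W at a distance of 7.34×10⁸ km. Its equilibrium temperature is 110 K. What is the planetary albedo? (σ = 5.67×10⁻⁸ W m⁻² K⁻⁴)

A ≈ 0.87

d = 7.34×10⁸ km = 7.34×10¹¹ m.
Flux: S = L/(4πd²) = 1.68×10²⁷/(4π×(7.34×10¹¹)²) = 248 W m⁻².
From T_eq⁴ = S(1−A)/(4σ): 1−A = 4σT_eq⁴/S.
1−A = 4 × 5.67×10⁻⁸ × (110)⁴ / 248 = 0.134.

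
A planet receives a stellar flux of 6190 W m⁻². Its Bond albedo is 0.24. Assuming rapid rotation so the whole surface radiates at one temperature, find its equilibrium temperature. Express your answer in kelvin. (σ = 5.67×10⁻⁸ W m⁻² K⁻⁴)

Energy balance: absorbed = emitted ⇒ πR²·S(1−A) = 4πR²·σT_eq⁴, so T_eq⁴ = S(1−A)/(4σ).
T_eq = [6190 × 0.76 / (4 × 5.67×10⁻⁸)]^(1/4) = (2.07×10¹⁰)^(1/4) = 380 K.

T_eq ≈ 380 K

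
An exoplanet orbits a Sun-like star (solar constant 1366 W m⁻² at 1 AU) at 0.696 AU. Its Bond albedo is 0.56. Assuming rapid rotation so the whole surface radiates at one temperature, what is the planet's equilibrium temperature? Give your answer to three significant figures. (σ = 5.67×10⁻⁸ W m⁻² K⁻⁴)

T_eq ≈ 272 K

Flux at 0.696 AU: S = 1366/0.696² = 2820 W m⁻².
Energy balance: absorbed = emitted ⇒ πR²·S(1−A) = 4πR²·σT_eq⁴, so T_eq⁴ = S(1−A)/(4σ).
T_eq = [2820 × 0.44 / (4 × 5.67×10⁻⁸)]^(1/4) = (5.47×10⁹)^(1/4) = 272 K.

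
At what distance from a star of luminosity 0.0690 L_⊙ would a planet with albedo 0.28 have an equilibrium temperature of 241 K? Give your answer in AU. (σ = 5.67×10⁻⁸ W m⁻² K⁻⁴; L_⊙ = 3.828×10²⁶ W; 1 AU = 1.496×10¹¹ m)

L = 0.0690 × 3.828×10²⁶ = 2.64×10²⁵ W.
From T_eq⁴ = L(1−A)/(16πσd²): d = √[L(1−A)/(16πσT_eq⁴)].
d = √[2.64×10²⁵ × 0.72 / (16π × 5.67×10⁻⁸ × (241)⁴)] = 4.45×10¹⁰ m = 0.297 AU.

d ≈ 0.297 AU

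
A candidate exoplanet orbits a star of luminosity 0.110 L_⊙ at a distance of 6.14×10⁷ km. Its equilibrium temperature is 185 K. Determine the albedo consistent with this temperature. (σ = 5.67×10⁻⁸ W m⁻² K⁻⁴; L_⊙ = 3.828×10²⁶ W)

A ≈ 0.70

d = 6.14×10⁷ km = 6.14×10¹⁰ m.
L = 0.110 × 3.828×10²⁶ = 4.21×10²⁵ W.
Flux: S = L/(4πd²) = 4.21×10²⁵/(4π×(6.14×10¹⁰)²) = 889 W m⁻².
From T_eq⁴ = S(1−A)/(4σ): 1−A = 4σT_eq⁴/S.
1−A = 4 × 5.67×10⁻⁸ × (185)⁴ / 889 = 0.299.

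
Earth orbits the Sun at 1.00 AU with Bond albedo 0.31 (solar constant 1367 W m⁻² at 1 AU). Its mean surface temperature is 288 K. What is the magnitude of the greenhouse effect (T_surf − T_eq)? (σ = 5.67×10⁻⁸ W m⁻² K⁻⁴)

ΔT ≈ 34.1 K

S = 1367/1.00² = 1367 W m⁻².
T_eq = [S(1−A)/(4σ)]^(1/4) = [1367×0.69/(4×5.67×10⁻⁸)]^(1/4) = 253.9 K.
ΔT = T_surf − T_eq = 288 − 253.9.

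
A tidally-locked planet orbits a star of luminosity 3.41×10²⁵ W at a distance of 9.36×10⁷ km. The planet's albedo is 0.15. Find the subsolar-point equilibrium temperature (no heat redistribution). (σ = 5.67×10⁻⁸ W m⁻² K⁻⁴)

T_ss ≈ 261 K

d = 9.36×10⁷ km = 9.36×10¹⁰ m.
Flux: S = L/(4πd²) = 3.41×10²⁵/(4π×(9.36×10¹⁰)²) = 310 W m⁻².
At the subsolar point the surface absorbs S(1−A) and emits σT⁴ per unit area — no factor of 4, since only the local patch is in balance.
T = [310 × 0.85 / 5.67×10⁻⁸]^(1/4) = (4.64×10⁹)^(1/4) = 261 K.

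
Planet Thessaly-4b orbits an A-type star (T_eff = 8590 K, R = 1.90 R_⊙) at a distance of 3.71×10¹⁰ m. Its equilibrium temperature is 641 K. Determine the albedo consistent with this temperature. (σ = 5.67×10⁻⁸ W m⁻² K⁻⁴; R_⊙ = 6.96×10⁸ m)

R_⋆ = 1.90 × 6.96×10⁸ = 1.32×10⁹ m.
L = 4πR_⋆²σT_⋆⁴ = 4π(1.32×10⁹)² × 5.67×10⁻⁸ × (8590)⁴ = 6.78×10²⁷ W.
S = L/(4πd²) = 3.92×10⁵ W m⁻².
From T_eq⁴ = S(1−A)/(4σ): 1−A = 4σT_eq⁴/S.
1−A = 4 × 5.67×10⁻⁸ × (641)⁴ / 3.92×10⁵ = 0.098.

A ≈ 0.90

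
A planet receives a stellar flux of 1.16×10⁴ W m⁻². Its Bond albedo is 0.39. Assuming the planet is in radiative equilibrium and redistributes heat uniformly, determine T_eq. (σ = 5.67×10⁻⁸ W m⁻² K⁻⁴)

T_eq ≈ 420 K

Energy balance: absorbed = emitted ⇒ πR²·S(1−A) = 4πR²·σT_eq⁴, so T_eq⁴ = S(1−A)/(4σ).
T_eq = [1.16×10⁴ × 0.61 / (4 × 5.67×10⁻⁸)]^(1/4) = (3.12×10¹⁰)^(1/4) = 420 K.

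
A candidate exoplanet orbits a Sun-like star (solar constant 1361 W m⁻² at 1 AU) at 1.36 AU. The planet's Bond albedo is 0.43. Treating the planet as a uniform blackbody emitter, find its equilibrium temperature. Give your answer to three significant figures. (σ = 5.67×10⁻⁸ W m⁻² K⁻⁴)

T_eq ≈ 207 K

Flux at 1.36 AU: S = 1361/1.36² = 736 W m⁻².
Energy balance: absorbed = emitted ⇒ πR²·S(1−A) = 4πR²·σT_eq⁴, so T_eq⁴ = S(1−A)/(4σ).
T_eq = [736 × 0.57 / (4 × 5.67×10⁻⁸)]^(1/4) = (1.85×10⁹)^(1/4) = 207 K.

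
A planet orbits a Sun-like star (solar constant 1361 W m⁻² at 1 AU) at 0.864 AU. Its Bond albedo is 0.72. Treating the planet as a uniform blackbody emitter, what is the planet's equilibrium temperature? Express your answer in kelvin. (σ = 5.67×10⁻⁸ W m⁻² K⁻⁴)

T_eq ≈ 218 K

Flux at 0.864 AU: S = 1361/0.864² = 1820 W m⁻².
Energy balance: absorbed = emitted ⇒ πR²·S(1−A) = 4πR²·σT_eq⁴, so T_eq⁴ = S(1−A)/(4σ).
T_eq = [1820 × 0.28 / (4 × 5.67×10⁻⁸)]^(1/4) = (2.25×10⁹)^(1/4) = 218 K.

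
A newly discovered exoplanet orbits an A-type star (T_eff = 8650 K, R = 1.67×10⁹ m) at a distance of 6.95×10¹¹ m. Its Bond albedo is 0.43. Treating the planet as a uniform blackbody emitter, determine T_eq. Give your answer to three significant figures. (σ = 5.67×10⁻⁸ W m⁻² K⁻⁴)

T_eq ≈ 261 K

L = 4πR_⋆²σT_⋆⁴ = 4π(1.67×10⁹)² × 5.67×10⁻⁸ × (8650)⁴ = 1.11×10²⁸ W.
S = L/(4πd²) = 1830 W m⁻².
Energy balance: absorbed = emitted ⇒ πR²·S(1−A) = 4πR²·σT_eq⁴, so T_eq⁴ = S(1−A)/(4σ).
T_eq = [1830 × 0.57 / (4 × 5.67×10⁻⁸)]^(1/4) = (4.61×10⁹)^(1/4) = 261 K.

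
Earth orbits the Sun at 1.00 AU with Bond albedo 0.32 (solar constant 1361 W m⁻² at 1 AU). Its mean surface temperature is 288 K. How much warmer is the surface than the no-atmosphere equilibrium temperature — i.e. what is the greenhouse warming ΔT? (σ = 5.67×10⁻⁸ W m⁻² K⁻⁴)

S = 1361/1.00² = 1361 W m⁻².
T_eq = [S(1−A)/(4σ)]^(1/4) = [1361×0.68/(4×5.67×10⁻⁸)]^(1/4) = 252.7 K.
ΔT = T_surf − T_eq = 288 − 252.7.

ΔT ≈ 35.3 K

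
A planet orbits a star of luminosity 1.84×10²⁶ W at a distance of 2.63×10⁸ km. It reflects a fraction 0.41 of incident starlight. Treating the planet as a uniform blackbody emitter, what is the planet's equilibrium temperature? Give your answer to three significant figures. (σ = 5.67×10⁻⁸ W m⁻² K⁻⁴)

T_eq ≈ 153 K

d = 2.63×10⁸ km = 2.63×10¹¹ m.
Flux: S = L/(4πd²) = 1.84×10²⁶/(4π×(2.63×10¹¹)²) = 212 W m⁻².
Energy balance: absorbed = emitted ⇒ πR²·S(1−A) = 4πR²·σT_eq⁴, so T_eq⁴ = S(1−A)/(4σ).
T_eq = [212 × 0.59 / (4 × 5.67×10⁻⁸)]^(1/4) = (5.51×10⁸)^(1/4) = 153 K.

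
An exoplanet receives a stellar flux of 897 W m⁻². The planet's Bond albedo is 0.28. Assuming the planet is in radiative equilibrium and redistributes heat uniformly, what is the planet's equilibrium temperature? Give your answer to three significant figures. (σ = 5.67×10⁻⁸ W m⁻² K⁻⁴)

T_eq ≈ 231 K

Energy balance: absorbed = emitted ⇒ πR²·S(1−A) = 4πR²·σT_eq⁴, so T_eq⁴ = S(1−A)/(4σ).
T_eq = [897 × 0.72 / (4 × 5.67×10⁻⁸)]^(1/4) = (2.85×10⁹)^(1/4) = 231 K.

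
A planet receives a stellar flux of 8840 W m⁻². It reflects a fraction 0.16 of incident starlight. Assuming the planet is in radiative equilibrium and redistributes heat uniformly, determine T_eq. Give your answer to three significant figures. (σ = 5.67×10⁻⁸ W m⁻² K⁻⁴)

T_eq ≈ 425 K

Energy balance: absorbed = emitted ⇒ πR²·S(1−A) = 4πR²·σT_eq⁴, so T_eq⁴ = S(1−A)/(4σ).
T_eq = [8840 × 0.84 / (4 × 5.67×10⁻⁸)]^(1/4) = (3.27×10¹⁰)^(1/4) = 425 K.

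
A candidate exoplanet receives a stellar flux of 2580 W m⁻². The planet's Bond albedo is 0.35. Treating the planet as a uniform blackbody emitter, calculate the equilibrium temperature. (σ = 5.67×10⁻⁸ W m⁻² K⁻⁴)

T_eq ≈ 293 K

Energy balance: absorbed = emitted ⇒ πR²·S(1−A) = 4πR²·σT_eq⁴, so T_eq⁴ = S(1−A)/(4σ).
T_eq = [2580 × 0.65 / (4 × 5.67×10⁻⁸)]^(1/4) = (7.39×10⁹)^(1/4) = 293 K.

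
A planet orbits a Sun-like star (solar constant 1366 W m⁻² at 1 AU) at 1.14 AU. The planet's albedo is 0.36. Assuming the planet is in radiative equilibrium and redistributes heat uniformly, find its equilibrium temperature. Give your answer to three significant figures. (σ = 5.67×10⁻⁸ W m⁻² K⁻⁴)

Flux at 1.14 AU: S = 1366/1.14² = 1050 W m⁻².
Energy balance: absorbed = emitted ⇒ πR²·S(1−A) = 4πR²·σT_eq⁴, so T_eq⁴ = S(1−A)/(4σ).
T_eq = [1050 × 0.64 / (4 × 5.67×10⁻⁸)]^(1/4) = (2.97×10⁹)^(1/4) = 233 K.

T_eq ≈ 233 K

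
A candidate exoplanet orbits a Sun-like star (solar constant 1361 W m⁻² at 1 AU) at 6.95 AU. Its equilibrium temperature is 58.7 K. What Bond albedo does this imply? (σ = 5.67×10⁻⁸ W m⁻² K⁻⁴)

Flux at 6.95 AU: S = 1361/6.95² = 28.2 W m⁻².
From T_eq⁴ = S(1−A)/(4σ): 1−A = 4σT_eq⁴/S.
1−A = 4 × 5.67×10⁻⁸ × (58.7)⁴ / 28.2 = 0.096.

A ≈ 0.90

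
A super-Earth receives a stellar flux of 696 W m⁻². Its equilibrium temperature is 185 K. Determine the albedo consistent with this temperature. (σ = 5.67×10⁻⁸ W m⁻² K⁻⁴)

A ≈ 0.62

From T_eq⁴ = S(1−A)/(4σ): 1−A = 4σT_eq⁴/S.
1−A = 4 × 5.67×10⁻⁸ × (185)⁴ / 696 = 0.382.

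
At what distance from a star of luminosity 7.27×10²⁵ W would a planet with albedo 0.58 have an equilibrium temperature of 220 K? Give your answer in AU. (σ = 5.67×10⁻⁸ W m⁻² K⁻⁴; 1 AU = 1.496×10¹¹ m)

d ≈ 0.452 AU

From T_eq⁴ = L(1−A)/(16πσd²): d = √[L(1−A)/(16πσT_eq⁴)].
d = √[7.27×10²⁵ × 0.42 / (16π × 5.67×10⁻⁸ × (220)⁴)] = 6.76×10¹⁰ m = 0.452 AU.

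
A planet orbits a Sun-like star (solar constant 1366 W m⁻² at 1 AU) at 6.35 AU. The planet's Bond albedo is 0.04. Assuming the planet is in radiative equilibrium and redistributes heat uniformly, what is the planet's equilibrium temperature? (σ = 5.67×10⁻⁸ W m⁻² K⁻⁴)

T_eq ≈ 109 K

Flux at 6.35 AU: S = 1366/6.35² = 33.9 W m⁻².
Energy balance: absorbed = emitted ⇒ πR²·S(1−A) = 4πR²·σT_eq⁴, so T_eq⁴ = S(1−A)/(4σ).
T_eq = [33.9 × 0.96 / (4 × 5.67×10⁻⁸)]^(1/4) = (1.43×10⁸)^(1/4) = 109 K.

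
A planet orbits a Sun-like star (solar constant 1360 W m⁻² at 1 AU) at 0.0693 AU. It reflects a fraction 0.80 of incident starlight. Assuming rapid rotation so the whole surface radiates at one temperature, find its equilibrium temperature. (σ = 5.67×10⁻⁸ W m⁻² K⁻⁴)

Flux at 0.0693 AU: S = 1360/0.0693² = 2.83×10⁵ W m⁻².
Energy balance: absorbed = emitted ⇒ πR²·S(1−A) = 4πR²·σT_eq⁴, so T_eq⁴ = S(1−A)/(4σ).
T_eq = [2.83×10⁵ × 0.20 / (4 × 5.67×10⁻⁸)]^(1/4) = (2.50×10¹¹)^(1/4) = 707 K.

T_eq ≈ 707 K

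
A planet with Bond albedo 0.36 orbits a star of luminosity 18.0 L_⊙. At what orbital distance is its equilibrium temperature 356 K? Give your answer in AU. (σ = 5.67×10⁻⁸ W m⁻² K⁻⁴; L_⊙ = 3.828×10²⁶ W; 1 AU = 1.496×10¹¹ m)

L = 18.0 × 3.828×10²⁶ = 6.89×10²⁷ W.
From T_eq⁴ = L(1−A)/(16πσd²): d = √[L(1−A)/(16πσT_eq⁴)].
d = √[6.89×10²⁷ × 0.64 / (16π × 5.67×10⁻⁸ × (356)⁴)] = 3.10×10¹¹ m = 2.07 AU.

d ≈ 2.07 AU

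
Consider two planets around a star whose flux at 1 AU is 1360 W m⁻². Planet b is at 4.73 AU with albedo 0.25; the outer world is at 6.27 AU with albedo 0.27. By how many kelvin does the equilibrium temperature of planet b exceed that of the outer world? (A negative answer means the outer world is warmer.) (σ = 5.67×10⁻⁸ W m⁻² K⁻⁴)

T_eq = [S₀(1−A)/(4σd²)]^(1/4), so T ∝ (1−A)^(1/4) / √d.
T₁ = [1360×0.75/(4×5.67×10⁻⁸×4.73²)]^(1/4) = 119.07 K.
T₂ = [1360×0.73/(4×5.67×10⁻⁸×6.27²)]^(1/4) = 102.72 K.

ΔT ≈ 16.3 K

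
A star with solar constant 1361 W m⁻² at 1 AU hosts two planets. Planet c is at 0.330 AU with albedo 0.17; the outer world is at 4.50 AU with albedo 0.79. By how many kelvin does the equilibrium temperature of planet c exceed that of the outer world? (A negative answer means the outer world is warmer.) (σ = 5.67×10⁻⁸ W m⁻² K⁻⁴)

ΔT ≈ 373.6 K

T_eq = [S₀(1−A)/(4σd²)]^(1/4), so T ∝ (1−A)^(1/4) / √d.
T₁ = [1361×0.83/(4×5.67×10⁻⁸×0.330²)]^(1/4) = 462.45 K.
T₂ = [1361×0.21/(4×5.67×10⁻⁸×4.50²)]^(1/4) = 88.82 K.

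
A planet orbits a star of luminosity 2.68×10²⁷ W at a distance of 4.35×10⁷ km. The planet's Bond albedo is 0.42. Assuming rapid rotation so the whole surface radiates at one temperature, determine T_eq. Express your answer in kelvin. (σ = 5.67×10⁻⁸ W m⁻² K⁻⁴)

T_eq ≈ 733 K

d = 4.35×10⁷ km = 4.35×10¹⁰ m.
Flux: S = L/(4πd²) = 2.68×10²⁷/(4π×(4.35×10¹⁰)²) = 1.13×10⁵ W m⁻².
Energy balance: absorbed = emitted ⇒ πR²·S(1−A) = 4πR²·σT_eq⁴, so T_eq⁴ = S(1−A)/(4σ).
T_eq = [1.13×10⁵ × 0.58 / (4 × 5.67×10⁻⁸)]^(1/4) = (2.88×10¹¹)^(1/4) = 733 K.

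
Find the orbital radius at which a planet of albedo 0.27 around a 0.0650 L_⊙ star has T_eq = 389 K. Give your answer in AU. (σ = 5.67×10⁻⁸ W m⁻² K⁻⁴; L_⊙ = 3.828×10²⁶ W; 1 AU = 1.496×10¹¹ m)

d ≈ 0.112 AU

L = 0.0650 × 3.828×10²⁶ = 2.49×10²⁵ W.
From T_eq⁴ = L(1−A)/(16πσd²): d = √[L(1−A)/(16πσT_eq⁴)].
d = √[2.49×10²⁵ × 0.73 / (16π × 5.67×10⁻⁸ × (389)⁴)] = 1.67×10¹⁰ m = 0.112 AU.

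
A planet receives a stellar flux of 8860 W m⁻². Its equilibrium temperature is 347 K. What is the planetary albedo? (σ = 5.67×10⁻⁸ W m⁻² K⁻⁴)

A ≈ 0.63

From T_eq⁴ = S(1−A)/(4σ): 1−A = 4σT_eq⁴/S.
1−A = 4 × 5.67×10⁻⁸ × (347)⁴ / 8860 = 0.371.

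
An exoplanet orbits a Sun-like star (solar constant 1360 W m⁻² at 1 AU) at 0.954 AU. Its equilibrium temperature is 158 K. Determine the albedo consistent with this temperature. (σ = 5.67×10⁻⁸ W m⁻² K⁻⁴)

Flux at 0.954 AU: S = 1360/0.954² = 1490 W m⁻².
From T_eq⁴ = S(1−A)/(4σ): 1−A = 4σT_eq⁴/S.
1−A = 4 × 5.67×10⁻⁸ × (158)⁴ / 1490 = 0.095.

A ≈ 0.91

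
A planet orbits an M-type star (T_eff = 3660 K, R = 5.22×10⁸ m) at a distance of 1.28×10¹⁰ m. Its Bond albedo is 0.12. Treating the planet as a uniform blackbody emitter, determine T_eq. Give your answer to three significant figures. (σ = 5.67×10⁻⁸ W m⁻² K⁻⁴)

T_eq ≈ 506 K

L = 4πR_⋆²σT_⋆⁴ = 4π(5.22×10⁸)² × 5.67×10⁻⁸ × (3660)⁴ = 3.48×10²⁵ W.
S = L/(4πd²) = 1.69×10⁴ W m⁻².
Energy balance: absorbed = emitted ⇒ πR²·S(1−A) = 4πR²·σT_eq⁴, so T_eq⁴ = S(1−A)/(4σ).
T_eq = [1.69×10⁴ × 0.88 / (4 × 5.67×10⁻⁸)]^(1/4) = (6.57×10¹⁰)^(1/4) = 506 K.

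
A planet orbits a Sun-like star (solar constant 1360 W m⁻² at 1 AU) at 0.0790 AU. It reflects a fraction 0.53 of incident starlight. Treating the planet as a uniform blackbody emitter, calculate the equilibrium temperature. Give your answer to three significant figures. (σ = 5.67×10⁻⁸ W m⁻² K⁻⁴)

T_eq ≈ 820 K

Flux at 0.0790 AU: S = 1360/0.0790² = 2.18×10⁵ W m⁻².
Energy balance: absorbed = emitted ⇒ πR²·S(1−A) = 4πR²·σT_eq⁴, so T_eq⁴ = S(1−A)/(4σ).
T_eq = [2.18×10⁵ × 0.47 / (4 × 5.67×10⁻⁸)]^(1/4) = (4.52×10¹¹)^(1/4) = 820 K.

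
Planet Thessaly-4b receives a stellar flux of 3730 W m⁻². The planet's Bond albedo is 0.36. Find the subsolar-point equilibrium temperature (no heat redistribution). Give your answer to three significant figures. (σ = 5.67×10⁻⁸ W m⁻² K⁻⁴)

T_ss ≈ 453 K

At the subsolar point the surface absorbs S(1−A) and emits σT⁴ per unit area — no factor of 4, since only the local patch is in balance.
T = [3730 × 0.64 / 5.67×10⁻⁸]^(1/4) = (4.21×10¹⁰)^(1/4) = 453 K.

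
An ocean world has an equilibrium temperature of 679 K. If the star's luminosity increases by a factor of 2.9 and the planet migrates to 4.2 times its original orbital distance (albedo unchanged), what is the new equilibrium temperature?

T_eq ≈ 432 K

T_eq ∝ L^(1/4) · d^(−1/2).
T′ = 679 × 2.9^(1/4) / 4.2^(1/2) = 432 K.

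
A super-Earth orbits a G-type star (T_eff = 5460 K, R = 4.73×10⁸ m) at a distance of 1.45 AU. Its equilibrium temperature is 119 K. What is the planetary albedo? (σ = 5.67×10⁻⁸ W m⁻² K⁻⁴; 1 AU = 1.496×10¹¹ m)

d = 1.45 AU = 2.17×10¹¹ m.
L = 4πR_⋆²σT_⋆⁴ = 4π(4.73×10⁸)² × 5.67×10⁻⁸ × (5460)⁴ = 1.42×10²⁶ W.
S = L/(4πd²) = 240 W m⁻².
From T_eq⁴ = S(1−A)/(4σ): 1−A = 4σT_eq⁴/S.
1−A = 4 × 5.67×10⁻⁸ × (119)⁴ / 240 = 0.190.

A ≈ 0.81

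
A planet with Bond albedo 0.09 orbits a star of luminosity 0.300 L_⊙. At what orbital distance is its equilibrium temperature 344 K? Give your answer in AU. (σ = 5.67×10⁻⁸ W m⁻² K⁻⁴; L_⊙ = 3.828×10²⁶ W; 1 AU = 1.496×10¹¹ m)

d ≈ 0.342 AU

L = 0.300 × 3.828×10²⁶ = 1.15×10²⁶ W.
From T_eq⁴ = L(1−A)/(16πσd²): d = √[L(1−A)/(16πσT_eq⁴)].
d = √[1.15×10²⁶ × 0.91 / (16π × 5.67×10⁻⁸ × (344)⁴)] = 5.12×10¹⁰ m = 0.342 AU.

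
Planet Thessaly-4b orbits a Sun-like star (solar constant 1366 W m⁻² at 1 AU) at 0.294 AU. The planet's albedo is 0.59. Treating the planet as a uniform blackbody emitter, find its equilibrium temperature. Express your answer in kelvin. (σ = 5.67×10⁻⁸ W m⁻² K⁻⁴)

Flux at 0.294 AU: S = 1366/0.294² = 1.58×10⁴ W m⁻².
Energy balance: absorbed = emitted ⇒ πR²·S(1−A) = 4πR²·σT_eq⁴, so T_eq⁴ = S(1−A)/(4σ).
T_eq = [1.58×10⁴ × 0.41 / (4 × 5.67×10⁻⁸)]^(1/4) = (2.86×10¹⁰)^(1/4) = 411 K.

T_eq ≈ 411 K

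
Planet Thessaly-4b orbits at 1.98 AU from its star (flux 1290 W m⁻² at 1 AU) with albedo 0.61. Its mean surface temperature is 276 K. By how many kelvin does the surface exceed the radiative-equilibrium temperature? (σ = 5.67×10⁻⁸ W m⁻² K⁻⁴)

ΔT ≈ 121.8 K

S = 1290/1.98² = 329.0 W m⁻².
T_eq = [S(1−A)/(4σ)]^(1/4) = [329.0×0.39/(4×5.67×10⁻⁸)]^(1/4) = 154.2 K.
ΔT = T_surf − T_eq = 276 − 154.2.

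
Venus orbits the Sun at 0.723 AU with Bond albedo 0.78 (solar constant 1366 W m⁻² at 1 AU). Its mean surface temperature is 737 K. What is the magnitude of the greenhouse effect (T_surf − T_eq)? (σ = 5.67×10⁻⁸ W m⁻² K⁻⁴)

ΔT ≈ 512.6 K

S = 1366/0.723² = 2613 W m⁻².
T_eq = [S(1−A)/(4σ)]^(1/4) = [2613×0.22/(4×5.67×10⁻⁸)]^(1/4) = 224.4 K.
ΔT = T_surf − T_eq = 737 − 224.4.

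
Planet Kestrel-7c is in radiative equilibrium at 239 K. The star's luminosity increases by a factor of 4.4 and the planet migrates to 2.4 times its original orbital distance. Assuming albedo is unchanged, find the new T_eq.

T_eq ≈ 223 K

T_eq ∝ L^(1/4) · d^(−1/2).
T′ = 239 × 4.4^(1/4) / 2.4^(1/2) = 223 K.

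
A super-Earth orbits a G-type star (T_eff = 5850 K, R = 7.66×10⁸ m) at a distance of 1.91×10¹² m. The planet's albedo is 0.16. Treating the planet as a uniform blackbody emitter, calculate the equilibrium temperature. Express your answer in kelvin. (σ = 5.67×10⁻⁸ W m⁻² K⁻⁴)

L = 4πR_⋆²σT_⋆⁴ = 4π(7.66×10⁸)² × 5.67×10⁻⁸ × (5850)⁴ = 4.90×10²⁶ W.
S = L/(4πd²) = 10.7 W m⁻².
Energy balance: absorbed = emitted ⇒ πR²·S(1−A) = 4πR²·σT_eq⁴, so T_eq⁴ = S(1−A)/(4σ).
T_eq = [10.7 × 0.84 / (4 × 5.67×10⁻⁸)]^(1/4) = (3.96×10⁷)^(1/4) = 79.3 K.

T_eq ≈ 79.3 K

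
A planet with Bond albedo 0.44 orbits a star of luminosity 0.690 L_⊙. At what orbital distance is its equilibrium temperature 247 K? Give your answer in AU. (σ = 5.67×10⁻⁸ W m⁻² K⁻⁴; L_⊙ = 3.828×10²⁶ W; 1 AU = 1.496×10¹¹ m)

d ≈ 0.789 AU

L = 0.690 × 3.828×10²⁶ = 2.64×10²⁶ W.
From T_eq⁴ = L(1−A)/(16πσd²): d = √[L(1−A)/(16πσT_eq⁴)].
d = √[2.64×10²⁶ × 0.56 / (16π × 5.67×10⁻⁸ × (247)⁴)] = 1.18×10¹¹ m = 0.789 AU.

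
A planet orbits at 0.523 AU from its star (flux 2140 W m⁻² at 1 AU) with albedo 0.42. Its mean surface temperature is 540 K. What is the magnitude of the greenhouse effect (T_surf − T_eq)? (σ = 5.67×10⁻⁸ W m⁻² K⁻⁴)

S = 2140/0.523² = 7824 W m⁻².
T_eq = [S(1−A)/(4σ)]^(1/4) = [7824×0.58/(4×5.67×10⁻⁸)]^(1/4) = 376.1 K.
ΔT = T_surf − T_eq = 540 − 376.1.

ΔT ≈ 163.9 K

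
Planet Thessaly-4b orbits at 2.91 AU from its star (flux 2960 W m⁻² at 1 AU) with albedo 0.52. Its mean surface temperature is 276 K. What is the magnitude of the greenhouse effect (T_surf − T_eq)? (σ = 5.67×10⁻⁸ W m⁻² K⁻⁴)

S = 2960/2.91² = 349.5 W m⁻².
T_eq = [S(1−A)/(4σ)]^(1/4) = [349.5×0.48/(4×5.67×10⁻⁸)]^(1/4) = 164.9 K.
ΔT = T_surf − T_eq = 276 − 164.9.

ΔT ≈ 111.1 K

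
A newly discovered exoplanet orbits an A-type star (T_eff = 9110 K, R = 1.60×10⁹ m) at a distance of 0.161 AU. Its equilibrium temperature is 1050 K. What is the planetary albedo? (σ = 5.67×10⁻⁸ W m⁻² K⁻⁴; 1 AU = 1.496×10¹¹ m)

A ≈ 0.84

d = 0.161 AU = 2.41×10¹⁰ m.
L = 4πR_⋆²σT_⋆⁴ = 4π(1.60×10⁹)² × 5.67×10⁻⁸ × (9110)⁴ = 1.26×10²⁸ W.
S = L/(4πd²) = 1.72×10⁶ W m⁻².
From T_eq⁴ = S(1−A)/(4σ): 1−A = 4σT_eq⁴/S.
1−A = 4 × 5.67×10⁻⁸ × (1050)⁴ / 1.72×10⁶ = 0.160.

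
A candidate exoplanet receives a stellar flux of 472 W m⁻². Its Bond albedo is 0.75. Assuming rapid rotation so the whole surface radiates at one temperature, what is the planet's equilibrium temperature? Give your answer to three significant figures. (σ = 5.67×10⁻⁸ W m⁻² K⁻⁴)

Energy balance: absorbed = emitted ⇒ πR²·S(1−A) = 4πR²·σT_eq⁴, so T_eq⁴ = S(1−A)/(4σ).
T_eq = [472 × 0.25 / (4 × 5.67×10⁻⁸)]^(1/4) = (5.20×10⁸)^(1/4) = 151 K.

T_eq ≈ 151 K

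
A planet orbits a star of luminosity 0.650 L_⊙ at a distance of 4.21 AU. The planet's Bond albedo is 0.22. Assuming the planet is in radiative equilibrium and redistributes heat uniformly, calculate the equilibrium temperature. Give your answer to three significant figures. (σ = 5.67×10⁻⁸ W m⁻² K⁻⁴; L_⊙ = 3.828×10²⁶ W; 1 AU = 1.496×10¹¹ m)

T_eq ≈ 114 K

d = 4.21 AU = 6.30×10¹¹ m.
L = 0.650 × 3.828×10²⁶ = 2.49×10²⁶ W.
Flux: S = L/(4πd²) = 2.49×10²⁶/(4π×(6.30×10¹¹)²) = 49.9 W m⁻².
Energy balance: absorbed = emitted ⇒ πR²·S(1−A) = 4πR²·σT_eq⁴, so T_eq⁴ = S(1−A)/(4σ).
T_eq = [49.9 × 0.78 / (4 × 5.67×10⁻⁸)]^(1/4) = (1.72×10⁸)^(1/4) = 114 K.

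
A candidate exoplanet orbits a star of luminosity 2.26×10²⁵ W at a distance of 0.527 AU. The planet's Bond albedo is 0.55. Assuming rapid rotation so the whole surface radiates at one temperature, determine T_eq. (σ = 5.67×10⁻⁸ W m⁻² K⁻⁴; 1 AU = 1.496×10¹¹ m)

T_eq ≈ 155 K

d = 0.527 AU = 7.88×10¹⁰ m.
Flux: S = L/(4πd²) = 2.26×10²⁵/(4π×(7.88×10¹⁰)²) = 289 W m⁻².
Energy balance: absorbed = emitted ⇒ πR²·S(1−A) = 4πR²·σT_eq⁴, so T_eq⁴ = S(1−A)/(4σ).
T_eq = [289 × 0.45 / (4 × 5.67×10⁻⁸)]^(1/4) = (5.74×10⁸)^(1/4) = 155 K.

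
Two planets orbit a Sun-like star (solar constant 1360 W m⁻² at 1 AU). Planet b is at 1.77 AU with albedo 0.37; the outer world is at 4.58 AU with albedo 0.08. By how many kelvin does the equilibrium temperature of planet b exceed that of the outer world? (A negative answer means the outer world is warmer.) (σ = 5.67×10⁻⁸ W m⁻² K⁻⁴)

ΔT ≈ 59.0 K

T_eq = [S₀(1−A)/(4σd²)]^(1/4), so T ∝ (1−A)^(1/4) / √d.
T₁ = [1360×0.63/(4×5.67×10⁻⁸×1.77²)]^(1/4) = 186.35 K.
T₂ = [1360×0.92/(4×5.67×10⁻⁸×4.58²)]^(1/4) = 127.35 K.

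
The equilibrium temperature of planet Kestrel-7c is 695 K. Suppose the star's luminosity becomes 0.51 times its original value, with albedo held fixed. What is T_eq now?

T_eq ≈ 587 K

T_eq ∝ L^(1/4) · d^(−1/2).
T′ = 695 × 0.51^(1/4) = 587 K.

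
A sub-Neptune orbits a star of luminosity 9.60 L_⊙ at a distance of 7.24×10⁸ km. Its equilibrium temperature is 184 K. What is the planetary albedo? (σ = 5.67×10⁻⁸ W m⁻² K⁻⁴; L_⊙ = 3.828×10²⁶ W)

d = 7.24×10⁸ km = 7.24×10¹¹ m.
L = 9.60 × 3.828×10²⁶ = 3.67×10²⁷ W.
Flux: S = L/(4πd²) = 3.67×10²⁷/(4π×(7.24×10¹¹)²) = 558 W m⁻².
From T_eq⁴ = S(1−A)/(4σ): 1−A = 4σT_eq⁴/S.
1−A = 4 × 5.67×10⁻⁸ × (184)⁴ / 558 = 0.466.

A ≈ 0.53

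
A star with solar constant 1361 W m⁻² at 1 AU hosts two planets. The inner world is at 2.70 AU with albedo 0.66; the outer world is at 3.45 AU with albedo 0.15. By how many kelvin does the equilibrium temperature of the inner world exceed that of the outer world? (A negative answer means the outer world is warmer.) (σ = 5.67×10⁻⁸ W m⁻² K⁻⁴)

ΔT ≈ -14.5 K

T_eq = [S₀(1−A)/(4σd²)]^(1/4), so T ∝ (1−A)^(1/4) / √d.
T₁ = [1361×0.34/(4×5.67×10⁻⁸×2.70²)]^(1/4) = 129.34 K.
T₂ = [1361×0.85/(4×5.67×10⁻⁸×3.45²)]^(1/4) = 143.88 K.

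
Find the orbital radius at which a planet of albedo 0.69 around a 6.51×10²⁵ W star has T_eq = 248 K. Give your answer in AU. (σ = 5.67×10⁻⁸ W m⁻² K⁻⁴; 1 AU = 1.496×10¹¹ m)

d ≈ 0.289 AU

From T_eq⁴ = L(1−A)/(16πσd²): d = √[L(1−A)/(16πσT_eq⁴)].
d = √[6.51×10²⁵ × 0.31 / (16π × 5.67×10⁻⁸ × (248)⁴)] = 4.33×10¹⁰ m = 0.289 AU.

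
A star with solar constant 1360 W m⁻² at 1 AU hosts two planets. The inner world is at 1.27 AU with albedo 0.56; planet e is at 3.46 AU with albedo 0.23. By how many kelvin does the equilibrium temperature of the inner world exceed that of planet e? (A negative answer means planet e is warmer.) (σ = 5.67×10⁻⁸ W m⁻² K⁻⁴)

ΔT ≈ 61.0 K

T_eq = [S₀(1−A)/(4σd²)]^(1/4), so T ∝ (1−A)^(1/4) / √d.
T₁ = [1360×0.44/(4×5.67×10⁻⁸×1.27²)]^(1/4) = 201.11 K.
T₂ = [1360×0.77/(4×5.67×10⁻⁸×3.46²)]^(1/4) = 140.14 K.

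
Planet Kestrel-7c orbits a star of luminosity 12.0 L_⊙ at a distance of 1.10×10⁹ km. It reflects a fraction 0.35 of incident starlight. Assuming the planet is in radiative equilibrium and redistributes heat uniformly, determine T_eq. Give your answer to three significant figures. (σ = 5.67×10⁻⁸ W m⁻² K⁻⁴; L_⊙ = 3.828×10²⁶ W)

T_eq ≈ 172 K

d = 1.10×10⁹ km = 1.10×10¹² m.
L = 12.0 × 3.828×10²⁶ = 4.59×10²⁷ W.
Flux: S = L/(4πd²) = 4.59×10²⁷/(4π×(1.10×10¹²)²) = 302 W m⁻².
Energy balance: absorbed = emitted ⇒ πR²·S(1−A) = 4πR²·σT_eq⁴, so T_eq⁴ = S(1−A)/(4σ).
T_eq = [302 × 0.65 / (4 × 5.67×10⁻⁸)]^(1/4) = (8.66×10⁸)^(1/4) = 172 K.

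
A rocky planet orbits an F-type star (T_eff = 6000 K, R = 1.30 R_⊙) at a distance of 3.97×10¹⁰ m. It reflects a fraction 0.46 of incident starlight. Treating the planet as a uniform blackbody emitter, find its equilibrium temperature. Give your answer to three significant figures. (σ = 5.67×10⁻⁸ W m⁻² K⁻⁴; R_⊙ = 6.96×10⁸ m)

T_eq ≈ 549 K

R_⋆ = 1.30 × 6.96×10⁸ = 9.05×10⁸ m.
L = 4πR_⋆²σT_⋆⁴ = 4π(9.05×10⁸)² × 5.67×10⁻⁸ × (6000)⁴ = 7.56×10²⁶ W.
S = L/(4πd²) = 3.82×10⁴ W m⁻².
Energy balance: absorbed = emitted ⇒ πR²·S(1−A) = 4πR²·σT_eq⁴, so T_eq⁴ = S(1−A)/(4σ).
T_eq = [3.82×10⁴ × 0.54 / (4 × 5.67×10⁻⁸)]^(1/4) = (9.09×10¹⁰)^(1/4) = 549 K.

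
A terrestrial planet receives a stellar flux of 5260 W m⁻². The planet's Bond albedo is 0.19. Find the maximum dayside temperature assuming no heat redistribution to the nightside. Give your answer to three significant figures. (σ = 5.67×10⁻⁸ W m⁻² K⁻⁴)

T_ss ≈ 524 K

With no redistribution each surface element balances locally: S(1−A) = σT⁴.
T = [5260 × 0.81 / 5.67×10⁻⁸]^(1/4) = (7.51×10¹⁰)^(1/4) = 524 K.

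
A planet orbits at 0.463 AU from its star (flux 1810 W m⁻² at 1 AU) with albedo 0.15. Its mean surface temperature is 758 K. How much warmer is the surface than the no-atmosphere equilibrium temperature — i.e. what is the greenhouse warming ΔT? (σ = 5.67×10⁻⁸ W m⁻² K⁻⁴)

ΔT ≈ 336.2 K

S = 1810/0.463² = 8443 W m⁻².
T_eq = [S(1−A)/(4σ)]^(1/4) = [8443×0.85/(4×5.67×10⁻⁸)]^(1/4) = 421.8 K.
ΔT = T_surf − T_eq = 758 − 421.8.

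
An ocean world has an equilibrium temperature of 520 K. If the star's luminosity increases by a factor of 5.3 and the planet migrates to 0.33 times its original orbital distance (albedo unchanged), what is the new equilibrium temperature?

T_eq ∝ L^(1/4) · d^(−1/2).
T′ = 520 × 5.3^(1/4) / 0.33^(1/2) = 1370 K.

T_eq ≈ 1370 K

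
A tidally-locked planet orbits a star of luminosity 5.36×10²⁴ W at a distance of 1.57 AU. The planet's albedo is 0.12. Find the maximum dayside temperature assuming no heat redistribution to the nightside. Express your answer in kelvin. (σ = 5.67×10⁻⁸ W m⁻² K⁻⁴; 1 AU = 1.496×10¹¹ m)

d = 1.57 AU = 2.35×10¹¹ m.
Flux: S = L/(4πd²) = 5.36×10²⁴/(4π×(2.35×10¹¹)²) = 7.73 W m⁻².
With no redistribution each surface element balances locally: S(1−A) = σT⁴.
T = [7.73 × 0.88 / 5.67×10⁻⁸]^(1/4) = (1.20×10⁸)^(1/4) = 105 K.

T_ss ≈ 105 K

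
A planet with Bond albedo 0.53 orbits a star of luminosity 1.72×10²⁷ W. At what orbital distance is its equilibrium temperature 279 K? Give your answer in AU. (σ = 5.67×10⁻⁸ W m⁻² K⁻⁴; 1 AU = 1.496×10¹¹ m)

d ≈ 1.45 AU

From T_eq⁴ = L(1−A)/(16πσd²): d = √[L(1−A)/(16πσT_eq⁴)].
d = √[1.72×10²⁷ × 0.47 / (16π × 5.67×10⁻⁸ × (279)⁴)] = 2.16×10¹¹ m = 1.45 AU.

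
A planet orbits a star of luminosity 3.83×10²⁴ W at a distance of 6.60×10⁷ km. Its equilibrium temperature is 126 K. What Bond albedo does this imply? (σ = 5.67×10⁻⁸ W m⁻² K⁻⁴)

A ≈ 0.18

d = 6.60×10⁷ km = 6.60×10¹⁰ m.
Flux: S = L/(4πd²) = 3.83×10²⁴/(4π×(6.60×10¹⁰)²) = 70.0 W m⁻².
From T_eq⁴ = S(1−A)/(4σ): 1−A = 4σT_eq⁴/S.
1−A = 4 × 5.67×10⁻⁸ × (126)⁴ / 70.0 = 0.817.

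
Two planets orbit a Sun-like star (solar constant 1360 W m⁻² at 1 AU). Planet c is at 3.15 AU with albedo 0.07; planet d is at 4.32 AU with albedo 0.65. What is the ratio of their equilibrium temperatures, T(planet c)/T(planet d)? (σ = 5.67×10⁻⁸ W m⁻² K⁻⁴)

T_eq = [S₀(1−A)/(4σd²)]^(1/4), so T ∝ (1−A)^(1/4) / √d.
T₁ = [1360×0.93/(4×5.67×10⁻⁸×3.15²)]^(1/4) = 153.97 K.
T₂ = [1360×0.35/(4×5.67×10⁻⁸×4.32²)]^(1/4) = 102.98 K.

T₁/T₂ ≈ 1.495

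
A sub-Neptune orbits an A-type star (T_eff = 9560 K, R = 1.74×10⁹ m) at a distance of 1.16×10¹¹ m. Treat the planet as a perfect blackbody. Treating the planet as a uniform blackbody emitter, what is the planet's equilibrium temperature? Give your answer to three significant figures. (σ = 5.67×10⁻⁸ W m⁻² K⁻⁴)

L = 4πR_⋆²σT_⋆⁴ = 4π(1.74×10⁹)² × 5.67×10⁻⁸ × (9560)⁴ = 1.80×10²⁸ W.
S = L/(4πd²) = 1.07×10⁵ W m⁻².
Energy balance: absorbed = emitted ⇒ πR²·S(1−A) = 4πR²·σT_eq⁴, so T_eq⁴ = S(1−A)/(4σ).
T_eq = [1.07×10⁵ × 1.00 / (4 × 5.67×10⁻⁸)]^(1/4) = (4.70×10¹¹)^(1/4) = 828 K.

T_eq ≈ 828 K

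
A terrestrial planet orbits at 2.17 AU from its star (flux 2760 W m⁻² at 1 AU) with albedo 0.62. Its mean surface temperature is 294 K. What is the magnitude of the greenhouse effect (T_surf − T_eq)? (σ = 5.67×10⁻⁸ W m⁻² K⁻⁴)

ΔT ≈ 117.0 K

S = 2760/2.17² = 586.1 W m⁻².
T_eq = [S(1−A)/(4σ)]^(1/4) = [586.1×0.38/(4×5.67×10⁻⁸)]^(1/4) = 177.0 K.
ΔT = T_surf − T_eq = 294 − 177.0.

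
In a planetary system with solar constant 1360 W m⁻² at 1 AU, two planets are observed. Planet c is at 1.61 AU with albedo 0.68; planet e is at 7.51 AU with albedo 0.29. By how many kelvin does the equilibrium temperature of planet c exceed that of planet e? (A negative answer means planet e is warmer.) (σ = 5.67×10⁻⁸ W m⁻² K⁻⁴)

ΔT ≈ 71.7 K

T_eq = [S₀(1−A)/(4σd²)]^(1/4), so T ∝ (1−A)^(1/4) / √d.
T₁ = [1360×0.32/(4×5.67×10⁻⁸×1.61²)]^(1/4) = 164.95 K.
T₂ = [1360×0.71/(4×5.67×10⁻⁸×7.51²)]^(1/4) = 93.21 K.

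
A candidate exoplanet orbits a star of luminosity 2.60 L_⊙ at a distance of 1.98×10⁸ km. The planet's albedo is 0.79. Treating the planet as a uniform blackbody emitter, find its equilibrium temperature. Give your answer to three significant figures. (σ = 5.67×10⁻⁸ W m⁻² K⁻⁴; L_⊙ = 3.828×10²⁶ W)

d = 1.98×10⁸ km = 1.98×10¹¹ m.
L = 2.60 × 3.828×10²⁶ = 9.95×10²⁶ W.
Flux: S = L/(4πd²) = 9.95×10²⁶/(4π×(1.98×10¹¹)²) = 2020 W m⁻².
Energy balance: absorbed = emitted ⇒ πR²·S(1−A) = 4πR²·σT_eq⁴, so T_eq⁴ = S(1−A)/(4σ).
T_eq = [2020 × 0.21 / (4 × 5.67×10⁻⁸)]^(1/4) = (1.87×10⁹)^(1/4) = 208 K.

T_eq ≈ 208 K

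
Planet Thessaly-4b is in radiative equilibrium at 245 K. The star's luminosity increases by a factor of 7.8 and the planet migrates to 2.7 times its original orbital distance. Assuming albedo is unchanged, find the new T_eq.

T_eq ≈ 249 K

T_eq ∝ L^(1/4) · d^(−1/2).
T′ = 245 × 7.8^(1/4) / 2.7^(1/2) = 249 K.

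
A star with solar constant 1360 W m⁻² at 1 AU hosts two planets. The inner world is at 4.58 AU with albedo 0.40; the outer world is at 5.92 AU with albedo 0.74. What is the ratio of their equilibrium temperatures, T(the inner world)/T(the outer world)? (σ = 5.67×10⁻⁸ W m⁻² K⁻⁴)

T_eq = [S₀(1−A)/(4σd²)]^(1/4), so T ∝ (1−A)^(1/4) / √d.
T₁ = [1360×0.60/(4×5.67×10⁻⁸×4.58²)]^(1/4) = 114.44 K.
T₂ = [1360×0.26/(4×5.67×10⁻⁸×5.92²)]^(1/4) = 81.67 K.

T₁/T₂ ≈ 1.401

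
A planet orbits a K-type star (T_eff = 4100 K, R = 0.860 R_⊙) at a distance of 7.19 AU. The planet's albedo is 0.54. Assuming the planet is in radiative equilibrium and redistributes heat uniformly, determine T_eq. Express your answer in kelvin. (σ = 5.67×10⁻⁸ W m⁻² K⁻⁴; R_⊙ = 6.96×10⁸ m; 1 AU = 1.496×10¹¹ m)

T_eq ≈ 56.3 K

R_⋆ = 0.860 × 6.96×10⁸ = 5.99×10⁸ m.
d = 7.19 AU = 1.08×10¹² m.
L = 4πR_⋆²σT_⋆⁴ = 4π(5.99×10⁸)² × 5.67×10⁻⁸ × (4100)⁴ = 7.21×10²⁵ W.
S = L/(4πd²) = 4.96 W m⁻².
Energy balance: absorbed = emitted ⇒ πR²·S(1−A) = 4πR²·σT_eq⁴, so T_eq⁴ = S(1−A)/(4σ).
T_eq = [4.96 × 0.46 / (4 × 5.67×10⁻⁸)]^(1/4) = (1.01×10⁷)^(1/4) = 56.3 K.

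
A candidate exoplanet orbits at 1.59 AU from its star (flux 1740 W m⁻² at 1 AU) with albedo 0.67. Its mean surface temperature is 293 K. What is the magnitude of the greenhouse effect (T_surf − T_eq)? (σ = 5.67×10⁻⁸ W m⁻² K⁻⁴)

S = 1740/1.59² = 688.3 W m⁻².
T_eq = [S(1−A)/(4σ)]^(1/4) = [688.3×0.33/(4×5.67×10⁻⁸)]^(1/4) = 177.9 K.
ΔT = T_surf − T_eq = 293 − 177.9.

ΔT ≈ 115.1 K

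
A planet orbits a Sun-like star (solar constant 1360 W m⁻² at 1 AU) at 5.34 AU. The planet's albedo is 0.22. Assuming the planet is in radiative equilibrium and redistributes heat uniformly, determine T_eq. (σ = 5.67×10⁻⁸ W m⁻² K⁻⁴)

T_eq ≈ 113 K

Flux at 5.34 AU: S = 1360/5.34² = 47.7 W m⁻².
Energy balance: absorbed = emitted ⇒ πR²·S(1−A) = 4πR²·σT_eq⁴, so T_eq⁴ = S(1−A)/(4σ).
T_eq = [47.7 × 0.78 / (4 × 5.67×10⁻⁸)]^(1/4) = (1.64×10⁸)^(1/4) = 113 K.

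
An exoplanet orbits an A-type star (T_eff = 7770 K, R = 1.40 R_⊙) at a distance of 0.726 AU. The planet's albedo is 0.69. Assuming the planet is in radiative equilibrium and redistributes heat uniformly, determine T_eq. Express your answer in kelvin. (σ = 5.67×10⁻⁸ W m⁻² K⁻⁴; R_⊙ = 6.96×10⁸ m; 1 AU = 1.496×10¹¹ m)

R_⋆ = 1.40 × 6.96×10⁸ = 9.74×10⁸ m.
d = 0.726 AU = 1.09×10¹¹ m.
L = 4πR_⋆²σT_⋆⁴ = 4π(9.74×10⁸)² × 5.67×10⁻⁸ × (7770)⁴ = 2.47×10²⁷ W.
S = L/(4πd²) = 1.66×10⁴ W m⁻².
Energy balance: absorbed = emitted ⇒ πR²·S(1−A) = 4πR²·σT_eq⁴, so T_eq⁴ = S(1−A)/(4σ).
T_eq = [1.66×10⁴ × 0.31 / (4 × 5.67×10⁻⁸)]^(1/4) = (2.27×10¹⁰)^(1/4) = 388 K.

T_eq ≈ 388 K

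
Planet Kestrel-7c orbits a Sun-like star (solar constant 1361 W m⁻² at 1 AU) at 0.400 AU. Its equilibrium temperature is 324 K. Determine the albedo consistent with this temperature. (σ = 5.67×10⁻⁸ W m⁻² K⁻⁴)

Flux at 0.400 AU: S = 1361/0.400² = 8510 W m⁻².
From T_eq⁴ = S(1−A)/(4σ): 1−A = 4σT_eq⁴/S.
1−A = 4 × 5.67×10⁻⁸ × (324)⁴ / 8510 = 0.294.

A ≈ 0.71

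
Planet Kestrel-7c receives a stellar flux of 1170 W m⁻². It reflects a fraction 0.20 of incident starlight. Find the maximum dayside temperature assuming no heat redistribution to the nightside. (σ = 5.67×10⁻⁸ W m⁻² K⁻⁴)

T_ss ≈ 358 K

With no redistribution each surface element balances locally: S(1−A) = σT⁴.
T = [1170 × 0.80 / 5.67×10⁻⁸]^(1/4) = (1.65×10¹⁰)^(1/4) = 358 K.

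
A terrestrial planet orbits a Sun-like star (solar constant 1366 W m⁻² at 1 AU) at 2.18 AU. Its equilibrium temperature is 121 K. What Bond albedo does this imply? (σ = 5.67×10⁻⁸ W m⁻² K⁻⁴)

A ≈ 0.83

Flux at 2.18 AU: S = 1366/2.18² = 287 W m⁻².
From T_eq⁴ = S(1−A)/(4σ): 1−A = 4σT_eq⁴/S.
1−A = 4 × 5.67×10⁻⁸ × (121)⁴ / 287 = 0.169.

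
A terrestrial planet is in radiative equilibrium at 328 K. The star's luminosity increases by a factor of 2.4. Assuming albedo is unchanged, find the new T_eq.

T_eq ≈ 408 K

T_eq ∝ L^(1/4) · d^(−1/2).
T′ = 328 × 2.4^(1/4) = 408 K.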